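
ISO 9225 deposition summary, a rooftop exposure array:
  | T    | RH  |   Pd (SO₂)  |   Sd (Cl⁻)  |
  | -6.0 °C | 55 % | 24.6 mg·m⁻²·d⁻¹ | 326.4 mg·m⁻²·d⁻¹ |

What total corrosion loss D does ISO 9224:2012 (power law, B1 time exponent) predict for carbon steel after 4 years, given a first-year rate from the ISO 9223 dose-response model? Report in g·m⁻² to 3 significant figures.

D(4) = 330 g·m⁻²

carbon steel: T≤10 °C ⇒ hinge +0.150·(-6.0−10) = -2.4000
  sulphur-dioxide contribution → 2.551 μm/a
  chloride contribution → 17.83 μm/a
  total first-year rate 20.38 μm/a
Long-term exponent b (ISO 9224 Table 2, B1) = 0.523
  D(4) = 20.38 × 4^0.523 = 20.38 × 2.065 = 42.08 μm
  Mass loss = 42.08 μm × 7.85 g/cm³ = 330.3 g·m⁻²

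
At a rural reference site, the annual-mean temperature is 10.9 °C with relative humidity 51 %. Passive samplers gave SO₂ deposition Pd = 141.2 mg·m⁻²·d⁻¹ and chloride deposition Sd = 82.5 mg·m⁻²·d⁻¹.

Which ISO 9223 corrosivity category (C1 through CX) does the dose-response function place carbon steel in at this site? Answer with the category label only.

carbon steel: f(T) = -0.054·(T−10) [T>10 °C] = -0.0486
  sulphur-dioxide contribution → 61.34 μm/a
  chloride contribution → 13.09 μm/a
  total first-year rate 74.44 μm/a
ISO 9223 Table 2 (carbon steel): 50 < 74.4 ≤ 80 μm/a ⇒ C4

C4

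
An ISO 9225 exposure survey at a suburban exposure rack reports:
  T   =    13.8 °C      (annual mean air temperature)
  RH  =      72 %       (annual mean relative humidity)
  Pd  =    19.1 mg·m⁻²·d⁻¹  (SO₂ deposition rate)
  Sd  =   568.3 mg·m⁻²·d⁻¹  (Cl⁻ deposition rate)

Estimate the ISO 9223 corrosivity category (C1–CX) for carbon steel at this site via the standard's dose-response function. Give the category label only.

C5

carbon steel: T>10 °C ⇒ hinge -0.054·(13.8−10) = -0.2052
  sulphur-dioxide contribution → 28.21 μm/a
  chloride contribution → 97.29 μm/a
  ⇒ r_corr(carbon steel) = 125.5 μm/a
125 μm/a falls in (80, 200] for carbon steel → category C5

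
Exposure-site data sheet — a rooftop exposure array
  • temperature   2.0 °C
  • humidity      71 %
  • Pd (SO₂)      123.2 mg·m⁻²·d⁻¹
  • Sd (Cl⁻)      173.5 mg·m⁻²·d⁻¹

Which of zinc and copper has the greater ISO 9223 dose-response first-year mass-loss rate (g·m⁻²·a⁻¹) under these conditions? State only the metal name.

zinc

zinc: T≤10 °C ⇒ hinge +0.038·(2.0−10) = -0.3040
  SO₂ term: 0.0129·123.2^0.44·exp(0.046·71-0.3040) = 2.074
  Sd branch = 0.0175·Sd^0.57·e^(0.008·RH+0.085·T) = 0.6917 μm/a
  sum: 2.074 + 0.6917 → r_corr = 2.766 μm/a
  mass loss = 2.766 μm/a × 7.14 g/cm³ = 19.75 g·m⁻²·a⁻¹
copper: T≤10 °C ⇒ hinge +0.126·(2.0−10) = -1.0080
  Pd branch = 0.0053·Pd^0.26·e^(0.059·RH+f) = 0.446 μm/a
  Sd branch = 0.01025·Sd^0.27·e^(0.036·RH+0.049·T) = 0.5861 μm/a
  sum: 0.446 + 0.5861 → r_corr = 1.032 μm/a
  mass loss = 1.032 μm/a × 8.96 g/cm³ = 9.247 g·m⁻²·a⁻¹
Ordering by g·m⁻²·a⁻¹: zinc (19.7) > copper (9.25)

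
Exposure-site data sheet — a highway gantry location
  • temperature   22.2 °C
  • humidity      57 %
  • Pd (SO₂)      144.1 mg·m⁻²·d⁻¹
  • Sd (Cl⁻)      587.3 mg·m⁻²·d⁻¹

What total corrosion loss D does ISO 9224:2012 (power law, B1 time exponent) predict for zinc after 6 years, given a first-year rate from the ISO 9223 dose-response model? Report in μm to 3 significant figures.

zinc: T>10 °C ⇒ hinge -0.071·(22.2−10) = -0.8662
  SO₂ term: 0.0129·144.1^0.44·exp(0.046·57-0.8662) = 0.6652
  Sd branch = 0.0175·Sd^0.57·e^(0.008·RH+0.085·T) = 6.9 μm/a
  sum: 0.6652 + 6.9 → r_corr = 7.565 μm/a
Long-term exponent b (ISO 9224 Table 2, B1) = 0.813
  D(6) = 7.565 × 6^0.813 = 7.565 × 4.292 = 32.47 μm

D(6) = 32.5 μm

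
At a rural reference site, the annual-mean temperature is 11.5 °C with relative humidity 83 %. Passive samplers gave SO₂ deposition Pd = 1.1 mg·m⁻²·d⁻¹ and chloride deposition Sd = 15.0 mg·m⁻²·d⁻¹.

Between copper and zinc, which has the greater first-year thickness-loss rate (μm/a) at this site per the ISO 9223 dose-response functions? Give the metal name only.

copper

copper: temperature factor f = -0.080·(1.5) = -0.1200
  SO₂ term: 0.0053·1.1^0.26·exp(0.059·83-0.1200) = 0.6452
  Cl⁻ term: 0.01025·15.0^0.27·exp(0.036·83+0.049·11.5) = 0.7424
  sum: 0.6452 + 0.7424 → r_corr = 1.388 μm/a
zinc: temperature factor f = -0.071·(1.5) = -0.1065
  SO₂ term: 0.0129·1.1^0.44·exp(0.046·83-0.1065) = 0.5504
  Cl⁻ term: 0.0175·15.0^0.57·exp(0.008·83+0.085·11.5) = 0.423
  sum: 0.5504 + 0.423 → r_corr = 0.9734 μm/a
Ordering by μm/a: copper (1.39) > zinc (0.973)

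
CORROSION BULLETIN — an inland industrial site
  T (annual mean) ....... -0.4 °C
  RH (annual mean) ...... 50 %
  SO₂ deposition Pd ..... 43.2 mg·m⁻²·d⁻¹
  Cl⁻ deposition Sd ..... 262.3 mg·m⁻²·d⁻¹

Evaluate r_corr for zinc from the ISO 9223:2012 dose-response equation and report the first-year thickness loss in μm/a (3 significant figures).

zinc: temperature factor f = +0.038·(-10.4) = -0.3952
  SO₂ term: 0.0129·43.2^0.44·exp(0.046·50-0.3952) = 0.4544
  Cl⁻ term: 0.0175·262.3^0.57·exp(0.008·50+0.085·-0.4) = 0.6035
  sum: 0.4544 + 0.6035 → r_corr = 1.058 μm/a

r_corr = 1.06 μm/a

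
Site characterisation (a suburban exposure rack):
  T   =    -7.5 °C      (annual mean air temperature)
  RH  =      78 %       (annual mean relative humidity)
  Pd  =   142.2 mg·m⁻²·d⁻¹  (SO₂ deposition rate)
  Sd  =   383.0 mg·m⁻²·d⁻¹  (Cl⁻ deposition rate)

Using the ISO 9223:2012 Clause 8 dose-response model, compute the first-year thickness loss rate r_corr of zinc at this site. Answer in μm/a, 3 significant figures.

zinc: temperature factor f = +0.038·(-17.5) = -0.6650
  Pd branch = 0.0129·Pd^0.44·e^(0.046·RH+f) = 2.125 μm/a
  Sd branch = 0.0175·Sd^0.57·e^(0.008·RH+0.085·T) = 0.5124 μm/a
  r_corr = 2.125 + 0.5124 = 2.637 μm/a

r_corr = 2.64 μm/a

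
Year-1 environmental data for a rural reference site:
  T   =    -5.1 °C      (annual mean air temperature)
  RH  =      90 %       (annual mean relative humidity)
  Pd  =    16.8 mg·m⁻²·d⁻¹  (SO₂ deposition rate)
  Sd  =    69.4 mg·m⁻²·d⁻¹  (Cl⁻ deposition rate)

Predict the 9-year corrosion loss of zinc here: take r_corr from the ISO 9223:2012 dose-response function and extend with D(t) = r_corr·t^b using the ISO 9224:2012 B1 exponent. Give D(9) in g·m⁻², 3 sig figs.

zinc: f(T) = +0.038·(T−10) [T≤10 °C] = -0.5738
  sulphur-dioxide contribution → 1.579 μm/a
  chloride contribution → 0.2612 μm/a
  ⇒ r_corr(zinc) = 1.841 μm/a
ISO 9224: D(t) = r_corr · t^b with b = 0.813 (zinc, B1)
  D(9) = 1.841 × 9^0.813 = 1.841 × 5.968 = 10.98 μm
  Mass loss = 10.98 μm × 7.14 g/cm³ = 78.43 g·m⁻²

D(9) = 78.4 g·m⁻²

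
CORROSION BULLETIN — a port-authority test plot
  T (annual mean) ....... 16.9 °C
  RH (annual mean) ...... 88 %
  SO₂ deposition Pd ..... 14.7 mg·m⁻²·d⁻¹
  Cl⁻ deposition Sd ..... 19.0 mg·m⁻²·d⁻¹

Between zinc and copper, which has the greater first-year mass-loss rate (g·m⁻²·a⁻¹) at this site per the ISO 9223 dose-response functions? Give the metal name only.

copper

zinc: T>10 °C ⇒ hinge -0.071·(16.9−10) = -0.4899
  SO₂ term: 0.0129·14.7^0.44·exp(0.046·88-0.4899) = 1.477
  Sd branch = 0.0175·Sd^0.57·e^(0.008·RH+0.085·T) = 0.7971 μm/a
  sum: 1.477 + 0.7971 → r_corr = 2.274 μm/a
  mass loss = 2.274 μm/a × 7.14 g/cm³ = 16.24 g·m⁻²·a⁻¹
copper: temperature factor f = -0.080·(6.9) = -0.5520
  Pd branch = 0.0053·Pd^0.26·e^(0.059·RH+f) = 1.104 μm/a
  Cl⁻ term: 0.01025·19.0^0.27·exp(0.036·88+0.049·16.9) = 1.234
  sum: 1.104 + 1.234 → r_corr = 2.338 μm/a
  mass loss = 2.338 μm/a × 8.96 g/cm³ = 20.95 g·m⁻²·a⁻¹
Ordering by g·m⁻²·a⁻¹: copper (21) > zinc (16.2)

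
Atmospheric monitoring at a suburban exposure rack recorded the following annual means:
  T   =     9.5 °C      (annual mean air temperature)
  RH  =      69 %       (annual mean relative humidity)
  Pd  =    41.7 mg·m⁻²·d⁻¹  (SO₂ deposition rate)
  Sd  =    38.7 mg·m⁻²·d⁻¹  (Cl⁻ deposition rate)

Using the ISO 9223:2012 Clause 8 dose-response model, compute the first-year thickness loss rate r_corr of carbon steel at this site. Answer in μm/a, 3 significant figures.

r_corr = 59.4 μm/a

carbon steel: f(T) = +0.150·(T−10) [T≤10 °C] = -0.0750
  SO₂ term: 1.77·41.7^0.52·exp(0.02·69-0.0750) = 45.41
  Sd branch = 0.102·Sd^0.62·e^(0.033·RH+0.04·T) = 14.02 μm/a
  sum: 45.41 + 14.02 → r_corr = 59.44 μm/a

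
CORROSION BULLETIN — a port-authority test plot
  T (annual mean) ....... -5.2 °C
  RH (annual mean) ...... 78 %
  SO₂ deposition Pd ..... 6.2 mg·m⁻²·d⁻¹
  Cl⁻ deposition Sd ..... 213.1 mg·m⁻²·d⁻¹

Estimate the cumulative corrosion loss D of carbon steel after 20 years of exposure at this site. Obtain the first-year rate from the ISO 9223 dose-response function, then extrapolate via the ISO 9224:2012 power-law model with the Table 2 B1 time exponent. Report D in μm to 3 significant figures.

carbon steel: T≤10 °C ⇒ hinge +0.150·(-5.2−10) = -2.2800
  sulphur-dioxide contribution → 2.225 μm/a
  chloride contribution → 30.19 μm/a
  ⇒ r_corr(carbon steel) = 32.41 μm/a
ISO 9224: D(t) = r_corr · t^b with b = 0.523 (carbon steel, B1)
  D(20) = 32.41 × 20^0.523 = 32.41 × 4.791 = 155.3 μm

D(20) = 155 μm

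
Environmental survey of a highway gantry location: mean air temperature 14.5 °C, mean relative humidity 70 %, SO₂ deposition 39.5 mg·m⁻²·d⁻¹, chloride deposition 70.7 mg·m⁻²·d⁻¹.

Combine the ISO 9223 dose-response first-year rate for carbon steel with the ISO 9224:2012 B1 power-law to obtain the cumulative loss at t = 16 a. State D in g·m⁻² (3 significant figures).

carbon steel: T>10 °C ⇒ hinge -0.054·(14.5−10) = -0.2430
  sulphur-dioxide contribution → 38.08 μm/a
  chloride contribution → 25.72 μm/a
  ⇒ r_corr(carbon steel) = 63.8 μm/a
Long-term exponent b (ISO 9224 Table 2, B1) = 0.523
  D(16) = 63.8 × 16^0.523 = 63.8 × 4.263 = 272 μm
  Mass loss = 272 μm × 7.85 g/cm³ = 2135 g·m⁻²

D(16) = 2.14e+03 g·m⁻²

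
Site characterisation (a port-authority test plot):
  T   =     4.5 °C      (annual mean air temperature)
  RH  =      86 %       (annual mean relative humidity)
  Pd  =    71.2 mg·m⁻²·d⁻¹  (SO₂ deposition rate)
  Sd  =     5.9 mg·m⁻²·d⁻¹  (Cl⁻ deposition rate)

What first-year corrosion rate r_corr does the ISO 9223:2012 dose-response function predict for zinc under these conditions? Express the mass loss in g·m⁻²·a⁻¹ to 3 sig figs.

r_corr = 26.5 g·m⁻²·a⁻¹

zinc: f(T) = +0.038·(T−10) [T≤10 °C] = -0.2090
  SO₂ term: 0.0129·71.2^0.44·exp(0.046·86-0.2090) = 3.573
  Cl⁻ term: 0.0175·5.9^0.57·exp(0.008·86+0.085·4.5) = 0.1404
  sum: 3.573 + 0.1404 → r_corr = 3.713 μm/a
Convert to mass loss: 3.713 μm/a × 7.14 g/cm³ = 26.51 g·m⁻²·a⁻¹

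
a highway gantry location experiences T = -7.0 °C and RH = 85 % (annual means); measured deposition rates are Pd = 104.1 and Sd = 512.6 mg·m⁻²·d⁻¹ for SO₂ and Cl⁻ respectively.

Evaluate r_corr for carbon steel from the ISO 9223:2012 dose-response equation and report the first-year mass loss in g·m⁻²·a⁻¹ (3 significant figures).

r_corr = 545 g·m⁻²·a⁻¹

carbon steel: temperature factor f = +0.150·(-17.0) = -2.5500
  sulphur-dioxide contribution → 8.47 μm/a
  chloride contribution → 60.99 μm/a
  ⇒ r_corr(carbon steel) = 69.46 μm/a
Convert to mass loss: 69.46 μm/a × 7.85 g/cm³ = 545.3 g·m⁻²·a⁻¹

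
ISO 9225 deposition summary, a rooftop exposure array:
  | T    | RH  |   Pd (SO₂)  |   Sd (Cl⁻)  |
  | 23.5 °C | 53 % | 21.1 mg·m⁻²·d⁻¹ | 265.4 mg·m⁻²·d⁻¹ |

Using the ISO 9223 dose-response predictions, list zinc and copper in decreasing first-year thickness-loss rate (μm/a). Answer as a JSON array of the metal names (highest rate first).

["zinc", "copper"]

zinc: f(T) = -0.071·(T−10) [T>10 °C] = -0.9585
  SO₂ term: 0.0129·21.1^0.44·exp(0.046·53-0.9585) = 0.2167
  Sd branch = 0.0175·Sd^0.57·e^(0.008·RH+0.085·T) = 4.746 μm/a
  r_corr = 0.2167 + 4.746 = 4.962 μm/a
copper: f(T) = -0.080·(T−10) [T>10 °C] = -1.0800
  Pd branch = 0.0053·Pd^0.26·e^(0.059·RH+f) = 0.0907 μm/a
  Cl⁻ term: 0.01025·265.4^0.27·exp(0.036·53+0.049·23.5) = 0.9861
  sum: 0.0907 + 0.9861 → r_corr = 1.077 μm/a
Ordering by μm/a: zinc (4.96) > copper (1.08)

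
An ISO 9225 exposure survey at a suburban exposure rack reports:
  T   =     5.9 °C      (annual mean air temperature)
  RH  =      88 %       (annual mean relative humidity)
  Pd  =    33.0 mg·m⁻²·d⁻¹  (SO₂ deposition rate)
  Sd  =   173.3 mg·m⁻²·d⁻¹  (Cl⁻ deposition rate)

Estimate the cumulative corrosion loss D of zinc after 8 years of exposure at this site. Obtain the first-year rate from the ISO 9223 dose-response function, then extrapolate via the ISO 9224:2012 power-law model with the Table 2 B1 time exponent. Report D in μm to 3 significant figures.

D(8) = 22.0 μm

zinc: T≤10 °C ⇒ hinge +0.038·(5.9−10) = -0.1558
  Pd branch = 0.0129·Pd^0.44·e^(0.046·RH+f) = 2.945 μm/a
  Sd branch = 0.0175·Sd^0.57·e^(0.008·RH+0.085·T) = 1.103 μm/a
  sum: 2.945 + 1.103 → r_corr = 4.048 μm/a
Power-law: D(8) = r_corr · 8^0.813
  D(8) = 4.048 × 8^0.813 = 4.048 × 5.423 = 21.95 μm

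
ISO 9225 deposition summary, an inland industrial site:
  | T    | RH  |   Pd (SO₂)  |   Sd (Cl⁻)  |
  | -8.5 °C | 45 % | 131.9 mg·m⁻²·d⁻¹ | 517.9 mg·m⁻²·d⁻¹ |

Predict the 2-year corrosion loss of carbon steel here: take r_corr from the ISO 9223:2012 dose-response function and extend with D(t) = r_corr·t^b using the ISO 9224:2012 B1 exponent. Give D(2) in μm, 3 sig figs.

carbon steel: temperature factor f = +0.150·(-18.5) = -2.7750
  sulphur-dioxide contribution → 3.437 μm/a
  chloride contribution → 15.44 μm/a
  total first-year rate 18.88 μm/a
Power-law: D(2) = r_corr · 2^0.523
  D(2) = 18.88 × 2^0.523 = 18.88 × 1.437 = 27.13 μm

D(2) = 27.1 μm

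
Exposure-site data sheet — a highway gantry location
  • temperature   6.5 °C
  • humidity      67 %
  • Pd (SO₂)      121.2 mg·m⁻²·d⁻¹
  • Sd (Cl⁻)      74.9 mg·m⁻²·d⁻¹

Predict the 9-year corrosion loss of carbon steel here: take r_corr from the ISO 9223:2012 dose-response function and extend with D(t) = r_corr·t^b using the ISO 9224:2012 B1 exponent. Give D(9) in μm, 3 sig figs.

D(9) = 208 μm

carbon steel: f(T) = +0.150·(T−10) [T≤10 °C] = -0.5250
  Pd branch = 1.77·Pd^0.52·e^(0.02·RH+f) = 48.46 μm/a
  Sd branch = 0.102·Sd^0.62·e^(0.033·RH+0.04·T) = 17.54 μm/a
  r_corr = 48.46 + 17.54 = 65.99 μm/a
ISO 9224: D(t) = r_corr · t^b with b = 0.523 (carbon steel, B1)
  D(9) = 65.99 × 9^0.523 = 65.99 × 3.156 = 208.2 μm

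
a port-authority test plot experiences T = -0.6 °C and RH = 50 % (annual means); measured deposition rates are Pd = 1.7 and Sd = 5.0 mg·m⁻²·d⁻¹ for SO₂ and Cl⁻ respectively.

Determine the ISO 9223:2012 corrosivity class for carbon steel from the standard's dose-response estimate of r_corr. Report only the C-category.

carbon steel: T≤10 °C ⇒ hinge +0.150·(-0.6−10) = -1.5900
  sulphur-dioxide contribution → 1.293 μm/a
  chloride contribution → 1.406 μm/a
  total first-year rate 2.699 μm/a
Category bounds: 1.3…25 μm/a bracket r_corr ⇒ C2

C2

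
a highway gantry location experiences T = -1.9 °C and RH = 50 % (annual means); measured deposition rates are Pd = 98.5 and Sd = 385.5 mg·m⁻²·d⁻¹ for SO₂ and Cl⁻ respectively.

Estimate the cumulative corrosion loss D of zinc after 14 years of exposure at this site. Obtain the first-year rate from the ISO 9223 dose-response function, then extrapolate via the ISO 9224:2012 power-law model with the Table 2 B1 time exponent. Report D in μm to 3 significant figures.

D(14) = 10.9 μm

zinc: T≤10 °C ⇒ hinge +0.038·(-1.9−10) = -0.4522
  Pd branch = 0.0129·Pd^0.44·e^(0.046·RH+f) = 0.6169 μm/a
  Sd branch = 0.0175·Sd^0.57·e^(0.008·RH+0.085·T) = 0.6617 μm/a
  sum: 0.6169 + 0.6617 → r_corr = 1.279 μm/a
Long-term exponent b (ISO 9224 Table 2, B1) = 0.813
  D(14) = 1.279 × 14^0.813 = 1.279 × 8.547 = 10.93 μm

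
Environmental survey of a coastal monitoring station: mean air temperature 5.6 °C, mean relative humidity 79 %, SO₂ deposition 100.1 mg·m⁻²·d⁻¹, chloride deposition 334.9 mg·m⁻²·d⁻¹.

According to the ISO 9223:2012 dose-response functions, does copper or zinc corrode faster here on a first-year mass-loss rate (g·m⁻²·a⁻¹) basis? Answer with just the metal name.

zinc

copper: temperature factor f = +0.126·(-4.4) = -0.5544
  Pd branch = 0.0053·Pd^0.26·e^(0.059·RH+f) = 1.066 μm/a
  Cl⁻ term: 0.01025·334.9^0.27·exp(0.036·79+0.049·5.6) = 1.114
  sum: 1.066 + 1.114 → r_corr = 2.18 μm/a
  mass loss = 2.18 μm/a × 8.96 g/cm³ = 19.53 g·m⁻²·a⁻¹
zinc: f(T) = +0.038·(T−10) [T≤10 °C] = -0.1672
  SO₂ term: 0.0129·100.1^0.44·exp(0.046·79-0.1672) = 3.136
  Sd branch = 0.0175·Sd^0.57·e^(0.008·RH+0.085·T) = 1.457 μm/a
  r_corr = 3.136 + 1.457 = 4.593 μm/a
  mass loss = 4.593 μm/a × 7.14 g/cm³ = 32.79 g·m⁻²·a⁻¹
Ordering by g·m⁻²·a⁻¹: zinc (32.8) > copper (19.5)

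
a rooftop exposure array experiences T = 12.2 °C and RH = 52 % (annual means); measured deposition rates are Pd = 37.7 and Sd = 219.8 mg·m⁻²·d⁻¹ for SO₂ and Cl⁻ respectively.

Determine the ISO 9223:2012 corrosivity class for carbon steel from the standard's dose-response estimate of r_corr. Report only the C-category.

C4

carbon steel: temperature factor f = -0.054·(2.2) = -0.1188
  SO₂ term: 1.77·37.7^0.52·exp(0.02·52-0.1188) = 29.36
  Cl⁻ term: 0.102·219.8^0.62·exp(0.033·52+0.04·12.2) = 26.17
  sum: 29.36 + 26.17 → r_corr = 55.53 μm/a
55.5 μm/a falls in (50, 80] for carbon steel → category C4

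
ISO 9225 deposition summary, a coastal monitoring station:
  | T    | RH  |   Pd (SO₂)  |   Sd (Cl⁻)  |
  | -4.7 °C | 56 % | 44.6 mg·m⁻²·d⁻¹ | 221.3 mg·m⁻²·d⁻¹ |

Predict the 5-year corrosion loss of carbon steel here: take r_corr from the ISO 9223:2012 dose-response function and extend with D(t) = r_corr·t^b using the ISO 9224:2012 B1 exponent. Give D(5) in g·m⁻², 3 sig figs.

D(5) = 356 g·m⁻²

carbon steel: T≤10 °C ⇒ hinge +0.150·(-4.7−10) = -2.2050
  SO₂ term: 1.77·44.6^0.52·exp(0.02·56-2.2050) = 4.309
  Cl⁻ term: 0.102·221.3^0.62·exp(0.033·56+0.04·-4.7) = 15.26
  sum: 4.309 + 15.26 → r_corr = 19.56 μm/a
ISO 9224: D(t) = r_corr · t^b with b = 0.523 (carbon steel, B1)
  D(5) = 19.56 × 5^0.523 = 19.56 × 2.32 = 45.4 μm
  Mass loss = 45.4 μm × 7.85 g/cm³ = 356.4 g·m⁻²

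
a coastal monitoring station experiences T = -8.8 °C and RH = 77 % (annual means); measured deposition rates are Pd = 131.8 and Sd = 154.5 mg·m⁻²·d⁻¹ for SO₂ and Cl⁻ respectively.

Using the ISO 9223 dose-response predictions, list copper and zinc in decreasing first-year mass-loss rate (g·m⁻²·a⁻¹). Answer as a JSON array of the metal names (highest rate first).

["zinc", "copper"]

copper: T≤10 °C ⇒ hinge +0.126·(-8.8−10) = -2.3688
  Pd branch = 0.0053·Pd^0.26·e^(0.059·RH+f) = 0.1658 μm/a
  Sd branch = 0.01025·Sd^0.27·e^(0.036·RH+0.049·T) = 0.4153 μm/a
  r_corr = 0.1658 + 0.4153 = 0.5811 μm/a
  mass loss = 0.5811 μm/a × 8.96 g/cm³ = 5.207 g·m⁻²·a⁻¹
zinc: f(T) = +0.038·(T−10) [T≤10 °C] = -0.7144
  Pd branch = 0.0129·Pd^0.44·e^(0.046·RH+f) = 1.868 μm/a
  Sd branch = 0.0175·Sd^0.57·e^(0.008·RH+0.085·T) = 0.2713 μm/a
  r_corr = 1.868 + 0.2713 = 2.139 μm/a
  mass loss = 2.139 μm/a × 7.14 g/cm³ = 15.27 g·m⁻²·a⁻¹
Ordering by g·m⁻²·a⁻¹: zinc (15.3) > copper (5.21)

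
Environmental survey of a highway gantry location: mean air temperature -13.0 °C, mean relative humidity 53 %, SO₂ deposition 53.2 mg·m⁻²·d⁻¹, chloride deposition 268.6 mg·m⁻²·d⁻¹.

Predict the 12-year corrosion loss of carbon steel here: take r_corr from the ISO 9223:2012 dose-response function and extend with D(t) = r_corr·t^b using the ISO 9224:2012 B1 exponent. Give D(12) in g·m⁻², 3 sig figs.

D(12) = 359 g·m⁻²

carbon steel: temperature factor f = +0.150·(-23.0) = -3.4500
  sulphur-dioxide contribution → 1.281 μm/a
  chloride contribution → 11.18 μm/a
  ⇒ r_corr(carbon steel) = 12.46 μm/a
ISO 9224: D(t) = r_corr · t^b with b = 0.523 (carbon steel, B1)
  D(12) = 12.46 × 12^0.523 = 12.46 × 3.668 = 45.7 μm
  Mass loss = 45.7 μm × 7.85 g/cm³ = 358.7 g·m⁻²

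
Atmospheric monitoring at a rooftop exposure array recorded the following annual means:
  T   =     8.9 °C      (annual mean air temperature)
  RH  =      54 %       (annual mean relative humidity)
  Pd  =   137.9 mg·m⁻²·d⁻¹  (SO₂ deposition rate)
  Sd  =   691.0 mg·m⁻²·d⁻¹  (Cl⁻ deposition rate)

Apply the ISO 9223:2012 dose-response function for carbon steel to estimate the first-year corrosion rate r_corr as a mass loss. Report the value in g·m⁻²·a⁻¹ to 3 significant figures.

carbon steel: temperature factor f = +0.150·(-1.1) = -0.1650
  SO₂ term: 1.77·137.9^0.52·exp(0.02·54-0.1650) = 57.27
  Cl⁻ term: 0.102·691.0^0.62·exp(0.033·54+0.04·8.9) = 49.84
  sum: 57.27 + 49.84 → r_corr = 107.1 μm/a
Convert to mass loss: 107.1 μm/a × 7.85 g/cm³ = 840.8 g·m⁻²·a⁻¹

r_corr = 841 g·m⁻²·a⁻¹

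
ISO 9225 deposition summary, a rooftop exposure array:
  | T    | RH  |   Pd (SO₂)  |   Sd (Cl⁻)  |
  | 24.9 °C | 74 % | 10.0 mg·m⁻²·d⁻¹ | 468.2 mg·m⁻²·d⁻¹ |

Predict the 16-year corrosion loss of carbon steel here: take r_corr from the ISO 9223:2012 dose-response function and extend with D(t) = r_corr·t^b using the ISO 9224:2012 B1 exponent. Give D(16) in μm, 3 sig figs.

D(16) = 662 μm

carbon steel: temperature factor f = -0.054·(14.9) = -0.8046
  SO₂ term: 1.77·10.0^0.52·exp(0.02·74-0.8046) = 11.52
  Sd branch = 0.102·Sd^0.62·e^(0.033·RH+0.04·T) = 143.7 μm/a
  r_corr = 11.52 + 143.7 = 155.2 μm/a
Long-term exponent b (ISO 9224 Table 2, B1) = 0.523
  D(16) = 155.2 × 16^0.523 = 155.2 × 4.263 = 661.6 μm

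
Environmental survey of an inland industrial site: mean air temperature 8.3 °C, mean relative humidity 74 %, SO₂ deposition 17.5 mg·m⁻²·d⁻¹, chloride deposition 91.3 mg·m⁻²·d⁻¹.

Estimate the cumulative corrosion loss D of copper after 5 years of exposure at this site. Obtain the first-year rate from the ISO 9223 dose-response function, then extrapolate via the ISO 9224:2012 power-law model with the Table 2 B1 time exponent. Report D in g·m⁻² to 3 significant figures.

copper: temperature factor f = +0.126·(-1.7) = -0.2142
  Pd branch = 0.0053·Pd^0.26·e^(0.059·RH+f) = 0.7089 μm/a
  Cl⁻ term: 0.01025·91.3^0.27·exp(0.036·74+0.049·8.3) = 0.7475
  sum: 0.7089 + 0.7475 → r_corr = 1.456 μm/a
ISO 9224: D(t) = r_corr · t^b with b = 0.667 (copper, B1)
  D(5) = 1.456 × 5^0.667 = 1.456 × 2.926 = 4.261 μm
  Mass loss = 4.261 μm × 8.96 g/cm³ = 38.18 g·m⁻²

D(5) = 38.2 g·m⁻²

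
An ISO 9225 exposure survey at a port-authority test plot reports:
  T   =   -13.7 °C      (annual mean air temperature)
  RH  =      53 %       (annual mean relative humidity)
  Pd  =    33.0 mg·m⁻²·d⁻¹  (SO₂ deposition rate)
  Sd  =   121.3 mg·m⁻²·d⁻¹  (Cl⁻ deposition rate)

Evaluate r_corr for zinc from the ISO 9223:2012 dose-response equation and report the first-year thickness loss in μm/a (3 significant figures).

zinc: f(T) = +0.038·(T−10) [T≤10 °C] = -0.9006
  Pd branch = 0.0129·Pd^0.44·e^(0.046·RH+f) = 0.2795 μm/a
  Cl⁻ term: 0.0175·121.3^0.57·exp(0.008·53+0.085·-13.7) = 0.1286
  sum: 0.2795 + 0.1286 → r_corr = 0.4081 μm/a

r_corr = 0.408 μm/a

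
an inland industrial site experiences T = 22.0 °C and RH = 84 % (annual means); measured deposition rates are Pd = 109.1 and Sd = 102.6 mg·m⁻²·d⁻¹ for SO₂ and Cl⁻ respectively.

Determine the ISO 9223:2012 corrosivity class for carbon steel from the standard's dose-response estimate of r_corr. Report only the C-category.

C5

carbon steel: temperature factor f = -0.054·(12.0) = -0.6480
  Pd branch = 1.77·Pd^0.52·e^(0.02·RH+f) = 56.99 μm/a
  Cl⁻ term: 0.102·102.6^0.62·exp(0.033·84+0.04·22.0) = 69.43
  sum: 56.99 + 69.43 → r_corr = 126.4 μm/a
ISO 9223 Table 2 (carbon steel): 80 < 126 ≤ 200 μm/a ⇒ C5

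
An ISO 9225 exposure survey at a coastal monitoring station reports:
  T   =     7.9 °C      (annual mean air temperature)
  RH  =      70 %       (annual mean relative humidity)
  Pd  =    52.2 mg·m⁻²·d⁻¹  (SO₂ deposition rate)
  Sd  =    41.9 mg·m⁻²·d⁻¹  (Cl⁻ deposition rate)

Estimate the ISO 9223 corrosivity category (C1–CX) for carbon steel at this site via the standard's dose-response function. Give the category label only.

C4

carbon steel: f(T) = +0.150·(T−10) [T≤10 °C] = -0.3150
  Pd branch = 1.77·Pd^0.52·e^(0.02·RH+f) = 40.96 μm/a
  Sd branch = 0.102·Sd^0.62·e^(0.033·RH+0.04·T) = 14.28 μm/a
  sum: 40.96 + 14.28 → r_corr = 55.24 μm/a
55.2 μm/a falls in (50, 80] for carbon steel → category C4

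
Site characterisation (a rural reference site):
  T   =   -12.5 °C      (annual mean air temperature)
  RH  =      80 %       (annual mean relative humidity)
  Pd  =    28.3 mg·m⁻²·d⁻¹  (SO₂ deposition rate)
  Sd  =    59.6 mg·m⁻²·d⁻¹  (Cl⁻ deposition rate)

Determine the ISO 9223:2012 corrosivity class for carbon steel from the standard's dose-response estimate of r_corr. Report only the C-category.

C2

carbon steel: T≤10 °C ⇒ hinge +0.150·(-12.5−10) = -3.3750
  Pd branch = 1.77·Pd^0.52·e^(0.02·RH+f) = 1.706 μm/a
  Sd branch = 0.102·Sd^0.62·e^(0.033·RH+0.04·T) = 10.93 μm/a
  sum: 1.706 + 10.93 → r_corr = 12.64 μm/a
Category bounds: 1.3…25 μm/a bracket r_corr ⇒ C2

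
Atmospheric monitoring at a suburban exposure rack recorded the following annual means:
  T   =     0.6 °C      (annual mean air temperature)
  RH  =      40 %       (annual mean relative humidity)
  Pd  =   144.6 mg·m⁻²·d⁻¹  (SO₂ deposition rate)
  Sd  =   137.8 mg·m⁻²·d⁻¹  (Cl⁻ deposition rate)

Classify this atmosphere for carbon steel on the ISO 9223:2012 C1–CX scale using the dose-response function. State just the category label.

carbon steel: T≤10 °C ⇒ hinge +0.150·(0.6−10) = -1.4100
  SO₂ term: 1.77·144.6^0.52·exp(0.02·40-1.4100) = 12.77
  Cl⁻ term: 0.102·137.8^0.62·exp(0.033·40+0.04·0.6) = 8.291
  r_corr = 12.77 + 8.291 = 21.07 μm/a
ISO 9223 Table 2 (carbon steel): 1.3 < 21.1 ≤ 25 μm/a ⇒ C2

C2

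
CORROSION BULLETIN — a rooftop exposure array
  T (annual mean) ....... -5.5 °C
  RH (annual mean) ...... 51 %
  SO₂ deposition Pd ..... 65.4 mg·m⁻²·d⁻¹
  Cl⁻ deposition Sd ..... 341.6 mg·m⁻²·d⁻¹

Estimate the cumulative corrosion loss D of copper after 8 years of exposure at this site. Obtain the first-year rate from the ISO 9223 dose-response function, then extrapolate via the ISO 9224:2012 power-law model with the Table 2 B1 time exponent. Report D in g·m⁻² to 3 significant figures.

D(8) = 10.1 g·m⁻²

copper: f(T) = +0.126·(T−10) [T≤10 °C] = -1.9530
  sulphur-dioxide contribution → 0.04518 μm/a
  chloride contribution → 0.2372 μm/a
  total first-year rate 0.2824 μm/a
Power-law: D(8) = r_corr · 8^0.667
  D(8) = 0.2824 × 8^0.667 = 0.2824 × 4.003 = 1.13 μm
  Mass loss = 1.13 μm × 8.96 g/cm³ = 10.13 g·m⁻²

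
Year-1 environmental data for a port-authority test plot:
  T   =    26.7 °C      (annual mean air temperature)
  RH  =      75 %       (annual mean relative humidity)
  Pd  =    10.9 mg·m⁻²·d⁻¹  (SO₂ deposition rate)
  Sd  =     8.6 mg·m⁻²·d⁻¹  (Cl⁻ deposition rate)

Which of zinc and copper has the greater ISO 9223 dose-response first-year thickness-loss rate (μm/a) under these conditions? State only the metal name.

zinc: f(T) = -0.071·(T−10) [T>10 °C] = -1.1857
  Pd branch = 0.0129·Pd^0.44·e^(0.046·RH+f) = 0.3552 μm/a
  Sd branch = 0.0175·Sd^0.57·e^(0.008·RH+0.085·T) = 1.052 μm/a
  sum: 0.3552 + 1.052 → r_corr = 1.407 μm/a
copper: T>10 °C ⇒ hinge -0.080·(26.7−10) = -1.3360
  SO₂ term: 0.0053·10.9^0.26·exp(0.059·75-1.3360) = 0.2165
  Cl⁻ term: 0.01025·8.6^0.27·exp(0.036·75+0.049·26.7) = 1.009
  sum: 0.2165 + 1.009 → r_corr = 1.225 μm/a
Ordering by μm/a: zinc (1.41) > copper (1.23)

zinc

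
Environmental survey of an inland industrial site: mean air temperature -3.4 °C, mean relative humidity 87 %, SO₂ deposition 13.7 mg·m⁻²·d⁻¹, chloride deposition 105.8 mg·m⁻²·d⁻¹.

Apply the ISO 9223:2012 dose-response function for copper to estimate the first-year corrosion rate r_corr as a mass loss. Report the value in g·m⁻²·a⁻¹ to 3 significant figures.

r_corr = 9.21 g·m⁻²·a⁻¹

copper: T≤10 °C ⇒ hinge +0.126·(-3.4−10) = -1.6884
  Pd branch = 0.0053·Pd^0.26·e^(0.059·RH+f) = 0.3279 μm/a
  Cl⁻ term: 0.01025·105.8^0.27·exp(0.036·87+0.049·-3.4) = 0.7002
  sum: 0.3279 + 0.7002 → r_corr = 1.028 μm/a
Convert to mass loss: 1.028 μm/a × 8.96 g/cm³ = 9.212 g·m⁻²·a⁻¹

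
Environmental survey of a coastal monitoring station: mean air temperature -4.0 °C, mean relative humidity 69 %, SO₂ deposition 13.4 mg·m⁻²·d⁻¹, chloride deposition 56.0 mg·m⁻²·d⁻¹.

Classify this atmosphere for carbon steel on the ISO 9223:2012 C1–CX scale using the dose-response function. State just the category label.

C2

carbon steel: T≤10 °C ⇒ hinge +0.150·(-4.0−10) = -2.1000
  Pd branch = 1.77·Pd^0.52·e^(0.02·RH+f) = 3.322 μm/a
  Cl⁻ term: 0.102·56.0^0.62·exp(0.033·69+0.04·-4.0) = 10.28
  r_corr = 3.322 + 10.28 = 13.6 μm/a
13.6 μm/a falls in (1.3, 25] for carbon steel → category C2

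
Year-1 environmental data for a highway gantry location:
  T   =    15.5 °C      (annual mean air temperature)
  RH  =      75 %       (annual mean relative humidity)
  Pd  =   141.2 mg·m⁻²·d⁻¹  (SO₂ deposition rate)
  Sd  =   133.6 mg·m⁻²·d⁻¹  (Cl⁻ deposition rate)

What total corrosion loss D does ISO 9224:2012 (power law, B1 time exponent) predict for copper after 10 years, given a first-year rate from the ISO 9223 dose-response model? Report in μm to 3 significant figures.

copper: f(T) = -0.080·(T−10) [T>10 °C] = -0.4400
  sulphur-dioxide contribution → 1.033 μm/a
  chloride contribution → 1.222 μm/a
  ⇒ r_corr(copper) = 2.255 μm/a
Long-term exponent b (ISO 9224 Table 2, B1) = 0.667
  D(10) = 2.255 × 10^0.667 = 2.255 × 4.645 = 10.47 μm

D(10) = 10.5 μm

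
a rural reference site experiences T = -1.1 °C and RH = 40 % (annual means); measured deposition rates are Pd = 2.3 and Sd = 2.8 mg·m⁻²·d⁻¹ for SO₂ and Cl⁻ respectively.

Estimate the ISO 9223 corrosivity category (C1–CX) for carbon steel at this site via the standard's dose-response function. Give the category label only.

carbon steel: T≤10 °C ⇒ hinge +0.150·(-1.1−10) = -1.6650
  Pd branch = 1.77·Pd^0.52·e^(0.02·RH+f) = 1.149 μm/a
  Sd branch = 0.102·Sd^0.62·e^(0.033·RH+0.04·T) = 0.6918 μm/a
  r_corr = 1.149 + 0.6918 = 1.841 μm/a
1.84 μm/a falls in (1.3, 25] for carbon steel → category C2

C2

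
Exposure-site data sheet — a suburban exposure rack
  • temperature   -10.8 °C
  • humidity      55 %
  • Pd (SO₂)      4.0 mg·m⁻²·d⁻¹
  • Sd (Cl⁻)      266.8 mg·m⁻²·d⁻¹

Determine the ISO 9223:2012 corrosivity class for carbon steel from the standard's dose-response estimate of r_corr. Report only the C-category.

carbon steel: temperature factor f = +0.150·(-20.8) = -3.1200
  Pd branch = 1.77·Pd^0.52·e^(0.02·RH+f) = 0.4828 μm/a
  Cl⁻ term: 0.102·266.8^0.62·exp(0.033·55+0.04·-10.8) = 12.99
  r_corr = 0.4828 + 12.99 = 13.47 μm/a
ISO 9223 Table 2 (carbon steel): 1.3 < 13.5 ≤ 25 μm/a ⇒ C2

C2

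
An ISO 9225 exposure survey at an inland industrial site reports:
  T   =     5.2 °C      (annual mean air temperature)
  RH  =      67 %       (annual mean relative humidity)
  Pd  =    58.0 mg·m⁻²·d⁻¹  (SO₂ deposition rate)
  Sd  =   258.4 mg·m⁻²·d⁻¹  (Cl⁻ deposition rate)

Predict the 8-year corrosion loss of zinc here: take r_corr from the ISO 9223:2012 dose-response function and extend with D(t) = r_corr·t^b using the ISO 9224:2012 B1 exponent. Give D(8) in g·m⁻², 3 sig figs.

D(8) = 96.9 g·m⁻²

zinc: temperature factor f = +0.038·(-4.8) = -0.1824
  SO₂ term: 0.0129·58.0^0.44·exp(0.046·67-0.1824) = 1.399
  Sd branch = 0.0175·Sd^0.57·e^(0.008·RH+0.085·T) = 1.104 μm/a
  r_corr = 1.399 + 1.104 = 2.502 μm/a
Power-law: D(8) = r_corr · 8^0.813
  D(8) = 2.502 × 8^0.813 = 2.502 × 5.423 = 13.57 μm
  Mass loss = 13.57 μm × 7.14 g/cm³ = 96.89 g·m⁻²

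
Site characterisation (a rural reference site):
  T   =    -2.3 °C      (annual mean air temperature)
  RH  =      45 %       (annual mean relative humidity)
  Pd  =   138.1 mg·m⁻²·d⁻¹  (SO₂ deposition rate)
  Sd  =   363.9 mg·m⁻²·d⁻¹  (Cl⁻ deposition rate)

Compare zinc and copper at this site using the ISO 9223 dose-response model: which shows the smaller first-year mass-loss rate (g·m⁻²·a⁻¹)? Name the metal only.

copper

zinc: temperature factor f = +0.038·(-12.3) = -0.4674
  SO₂ term: 0.0129·138.1^0.44·exp(0.046·45-0.4674) = 0.5601
  Cl⁻ term: 0.0175·363.9^0.57·exp(0.008·45+0.085·-2.3) = 0.5946
  r_corr = 0.5601 + 0.5946 = 1.155 μm/a
  mass loss = 1.155 μm/a × 7.14 g/cm³ = 8.245 g·m⁻²·a⁻¹
copper: T≤10 °C ⇒ hinge +0.126·(-2.3−10) = -1.5498
  Pd branch = 0.0053·Pd^0.26·e^(0.059·RH+f) = 0.05764 μm/a
  Sd branch = 0.01025·Sd^0.27·e^(0.036·RH+0.049·T) = 0.2274 μm/a
  r_corr = 0.05764 + 0.2274 = 0.285 μm/a
  mass loss = 0.285 μm/a × 8.96 g/cm³ = 2.554 g·m⁻²·a⁻¹
Ordering by g·m⁻²·a⁻¹: zinc (8.24) > copper (2.55)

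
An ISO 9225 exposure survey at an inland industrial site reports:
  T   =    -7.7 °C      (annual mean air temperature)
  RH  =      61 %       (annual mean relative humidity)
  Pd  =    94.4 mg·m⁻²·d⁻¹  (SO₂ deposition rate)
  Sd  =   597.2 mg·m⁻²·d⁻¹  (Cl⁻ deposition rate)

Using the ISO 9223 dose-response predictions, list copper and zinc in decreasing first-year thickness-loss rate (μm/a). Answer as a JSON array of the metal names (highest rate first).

["zinc", "copper"]

copper: T≤10 °C ⇒ hinge +0.126·(-7.7−10) = -2.2302
  sulphur-dioxide contribution → 0.06796 μm/a
  chloride contribution → 0.3549 μm/a
  total first-year rate 0.4229 μm/a
zinc: temperature factor f = +0.038·(-17.7) = -0.6726
  sulphur-dioxide contribution → 0.8056 μm/a
  chloride contribution → 0.5664 μm/a
  total first-year rate 1.372 μm/a
Ordering by μm/a: zinc (1.37) > copper (0.423)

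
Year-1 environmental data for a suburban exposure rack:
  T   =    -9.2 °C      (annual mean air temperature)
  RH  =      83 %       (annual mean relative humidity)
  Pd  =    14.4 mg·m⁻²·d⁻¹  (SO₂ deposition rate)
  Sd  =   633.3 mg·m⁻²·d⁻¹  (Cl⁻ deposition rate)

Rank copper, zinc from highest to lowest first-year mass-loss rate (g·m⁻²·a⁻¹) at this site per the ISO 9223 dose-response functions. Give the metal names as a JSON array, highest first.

["zinc", "copper"]

copper: T≤10 °C ⇒ hinge +0.126·(-9.2−10) = -2.4192
  sulphur-dioxide contribution → 0.1263 μm/a
  chloride contribution → 0.7397 μm/a
  total first-year rate 0.866 μm/a
  mass loss = 0.866 μm/a × 8.96 g/cm³ = 7.76 g·m⁻²·a⁻¹
zinc: f(T) = +0.038·(T−10) [T≤10 °C] = -0.7296
  sulphur-dioxide contribution → 0.9153 μm/a
  chloride contribution → 0.6148 μm/a
  total first-year rate 1.53 μm/a
  mass loss = 1.53 μm/a × 7.14 g/cm³ = 10.92 g·m⁻²·a⁻¹
Ordering by g·m⁻²·a⁻¹: zinc (10.9) > copper (7.76)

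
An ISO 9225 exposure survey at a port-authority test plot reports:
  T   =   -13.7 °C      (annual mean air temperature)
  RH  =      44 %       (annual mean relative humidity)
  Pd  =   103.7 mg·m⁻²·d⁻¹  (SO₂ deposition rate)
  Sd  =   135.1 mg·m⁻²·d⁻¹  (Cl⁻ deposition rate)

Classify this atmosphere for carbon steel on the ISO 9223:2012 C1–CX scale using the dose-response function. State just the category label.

carbon steel: T≤10 °C ⇒ hinge +0.150·(-13.7−10) = -3.5550
  sulphur-dioxide contribution → 1.363 μm/a
  chloride contribution → 5.275 μm/a
  total first-year rate 6.638 μm/a
Category bounds: 1.3…25 μm/a bracket r_corr ⇒ C2

C2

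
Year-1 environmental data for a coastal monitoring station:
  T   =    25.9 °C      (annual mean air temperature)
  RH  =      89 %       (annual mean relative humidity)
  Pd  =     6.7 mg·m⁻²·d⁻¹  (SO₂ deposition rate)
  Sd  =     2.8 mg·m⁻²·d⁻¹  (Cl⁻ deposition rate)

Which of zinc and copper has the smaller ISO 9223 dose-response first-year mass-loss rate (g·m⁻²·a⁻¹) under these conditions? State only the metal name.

zinc

zinc: T>10 °C ⇒ hinge -0.071·(25.9−10) = -1.1289
  sulphur-dioxide contribution → 0.5778 μm/a
  chloride contribution → 0.5797 μm/a
  total first-year rate 1.158 μm/a
  mass loss = 1.158 μm/a × 7.14 g/cm³ = 8.265 g·m⁻²·a⁻¹
copper: temperature factor f = -0.080·(15.9) = -1.2720
  sulphur-dioxide contribution → 0.4646 μm/a
  chloride contribution → 1.186 μm/a
  total first-year rate 1.651 μm/a
  mass loss = 1.651 μm/a × 8.96 g/cm³ = 14.79 g·m⁻²·a⁻¹
Ordering by g·m⁻²·a⁻¹: copper (14.8) > zinc (8.26)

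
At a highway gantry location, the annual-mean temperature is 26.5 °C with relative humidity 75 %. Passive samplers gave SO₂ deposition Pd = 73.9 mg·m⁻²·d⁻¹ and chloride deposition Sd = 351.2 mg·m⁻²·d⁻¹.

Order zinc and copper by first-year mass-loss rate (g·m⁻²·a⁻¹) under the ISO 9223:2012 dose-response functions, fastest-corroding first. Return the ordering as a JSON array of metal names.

["zinc", "copper"]

zinc: T>10 °C ⇒ hinge -0.071·(26.5−10) = -1.1715
  Pd branch = 0.0129·Pd^0.44·e^(0.046·RH+f) = 0.8362 μm/a
  Sd branch = 0.0175·Sd^0.57·e^(0.008·RH+0.085·T) = 8.567 μm/a
  r_corr = 0.8362 + 8.567 = 9.403 μm/a
  mass loss = 9.403 μm/a × 7.14 g/cm³ = 67.14 g·m⁻²·a⁻¹
copper: f(T) = -0.080·(T−10) [T>10 °C] = -1.3200
  SO₂ term: 0.0053·73.9^0.26·exp(0.059·75-1.3200) = 0.3619
  Sd branch = 0.01025·Sd^0.27·e^(0.036·RH+0.049·T) = 2.72 μm/a
  r_corr = 0.3619 + 2.72 = 3.082 μm/a
  mass loss = 3.082 μm/a × 8.96 g/cm³ = 27.61 g·m⁻²·a⁻¹
Ordering by g·m⁻²·a⁻¹: zinc (67.1) > copper (27.6)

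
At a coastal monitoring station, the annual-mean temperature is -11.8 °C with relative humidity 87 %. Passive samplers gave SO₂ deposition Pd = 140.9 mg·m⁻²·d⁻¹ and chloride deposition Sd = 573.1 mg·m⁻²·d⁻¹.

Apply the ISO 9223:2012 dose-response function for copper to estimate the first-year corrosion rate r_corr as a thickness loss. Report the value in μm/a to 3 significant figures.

copper: temperature factor f = +0.126·(-21.8) = -2.7468
  SO₂ term: 0.0053·140.9^0.26·exp(0.059·87-2.7468) = 0.2086
  Sd branch = 0.01025·Sd^0.27·e^(0.036·RH+0.049·T) = 0.7321 μm/a
  r_corr = 0.2086 + 0.7321 = 0.9407 μm/a

r_corr = 0.941 μm/a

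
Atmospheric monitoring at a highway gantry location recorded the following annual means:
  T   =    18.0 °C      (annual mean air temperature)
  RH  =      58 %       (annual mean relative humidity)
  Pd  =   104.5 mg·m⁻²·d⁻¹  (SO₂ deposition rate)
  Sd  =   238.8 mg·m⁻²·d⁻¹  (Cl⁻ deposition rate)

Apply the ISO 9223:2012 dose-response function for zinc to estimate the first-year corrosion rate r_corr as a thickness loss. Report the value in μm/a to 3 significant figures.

zinc: f(T) = -0.071·(T−10) [T>10 °C] = -0.5680
  SO₂ term: 0.0129·104.5^0.44·exp(0.046·58-0.5680) = 0.8147
  Cl⁻ term: 0.0175·238.8^0.57·exp(0.008·58+0.085·18.0) = 2.914
  r_corr = 0.8147 + 2.914 = 3.729 μm/a

r_corr = 3.73 μm/a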